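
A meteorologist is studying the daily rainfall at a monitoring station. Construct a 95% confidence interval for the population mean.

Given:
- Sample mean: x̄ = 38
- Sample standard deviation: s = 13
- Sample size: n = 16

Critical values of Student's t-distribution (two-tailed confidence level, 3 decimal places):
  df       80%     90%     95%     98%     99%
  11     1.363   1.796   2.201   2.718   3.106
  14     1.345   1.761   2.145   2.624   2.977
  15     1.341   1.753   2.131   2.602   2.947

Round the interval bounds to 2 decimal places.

The population standard deviation σ is unknown (only the sample standard deviation s is given), so use a t-interval with df = n - 1 = 16 - 1 = 15.

For 95% confidence with df = 15, t* = 2.131 (from t-table)

Standard error: SE = s/√n = 13/√16 = 3.250000

Margin of error: E = t* × SE = 2.131 × 3.250000 = 6.9257

T-interval: x̄ ± E = 38 ± 6.9257 = (31.0742, 44.9258)

Rounded to 2 decimal places:

(31.07, 44.93)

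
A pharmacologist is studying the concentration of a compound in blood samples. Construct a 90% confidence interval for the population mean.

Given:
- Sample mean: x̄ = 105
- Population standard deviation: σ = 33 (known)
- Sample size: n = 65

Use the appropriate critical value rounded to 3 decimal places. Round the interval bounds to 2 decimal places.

The population standard deviation σ is known, so use a z-interval (standard normal critical value).

For 90% confidence, z* = 1.645 (from standard normal table)

Standard error: SE = σ/√n = 33/√65 = 4.093146

Margin of error: E = z* × SE = 1.645 × 4.093146 = 6.7332

Z-interval: x̄ ± E = 105 ± 6.7332 = (98.2668, 111.7332)

Rounded to 2 decimal places:

(98.27, 111.73)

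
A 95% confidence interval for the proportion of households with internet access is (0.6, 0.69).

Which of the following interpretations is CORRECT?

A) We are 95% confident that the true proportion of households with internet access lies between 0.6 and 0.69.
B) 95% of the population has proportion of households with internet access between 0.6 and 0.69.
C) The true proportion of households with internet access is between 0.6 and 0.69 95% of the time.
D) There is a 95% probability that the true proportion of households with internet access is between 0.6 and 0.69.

A confidence interval represents our confidence in the procedure, not a probability statement about the parameter.

Key concept: If we repeated this sampling process many times and computed a 95% CI each time, about 95% of those intervals would contain the true population parameter.

For this specific interval (0.6, 0.69):
- Midpoint (point estimate): 0.645
- Margin of error: 0.045

The correct interpretation is the one stating confidence that the true parameter lies in the interval — option A.

A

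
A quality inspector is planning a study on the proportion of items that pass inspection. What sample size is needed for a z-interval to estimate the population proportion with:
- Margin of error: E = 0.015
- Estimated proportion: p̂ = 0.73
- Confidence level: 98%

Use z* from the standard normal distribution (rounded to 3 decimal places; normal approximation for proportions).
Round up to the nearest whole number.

Using z* for proportion z-interval (normal approximation).

For 98% confidence, z* = 2.326 (from standard normal table)

Sample size formula for proportion z-interval: n = z*²p̂(1-p̂)/E²

n = 2.326² × 0.73 × 0.27 / 0.015²
  = 5.410276 × 0.1971 / 0.000225
  = 4739.4018

Round up to the nearest whole number: n = 4740

4740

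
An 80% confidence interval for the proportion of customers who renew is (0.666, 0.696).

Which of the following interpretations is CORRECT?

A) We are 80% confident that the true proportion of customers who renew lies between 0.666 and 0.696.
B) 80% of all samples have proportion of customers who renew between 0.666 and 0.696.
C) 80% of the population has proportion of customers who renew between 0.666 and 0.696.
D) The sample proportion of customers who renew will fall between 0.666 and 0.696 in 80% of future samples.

A confidence interval represents our confidence in the procedure, not a probability statement about the parameter.

Key concept: If we repeated this sampling process many times and computed an 80% CI each time, about 80% of those intervals would contain the true population parameter.

For this specific interval (0.666, 0.696):
- Midpoint (point estimate): 0.681
- Margin of error: 0.015

The correct interpretation is the one stating confidence that the true parameter lies in the interval — option A.

A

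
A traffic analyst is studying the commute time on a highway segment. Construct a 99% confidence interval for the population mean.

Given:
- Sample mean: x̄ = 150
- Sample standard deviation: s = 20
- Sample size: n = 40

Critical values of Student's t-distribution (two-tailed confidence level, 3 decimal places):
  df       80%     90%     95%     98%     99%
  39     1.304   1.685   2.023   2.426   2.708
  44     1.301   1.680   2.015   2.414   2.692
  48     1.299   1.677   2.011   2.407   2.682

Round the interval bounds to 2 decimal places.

The population standard deviation σ is unknown (only the sample standard deviation s is given), so use a t-interval with df = n - 1 = 40 - 1 = 39.

For 99% confidence with df = 39, t* = 2.708 (from t-table)

Standard error: SE = s/√n = 20/√40 = 3.162278

Margin of error: E = t* × SE = 2.708 × 3.162278 = 8.5634

T-interval: x̄ ± E = 150 ± 8.5634 = (141.4366, 158.5634)

Rounded to 2 decimal places:

(141.44, 158.56)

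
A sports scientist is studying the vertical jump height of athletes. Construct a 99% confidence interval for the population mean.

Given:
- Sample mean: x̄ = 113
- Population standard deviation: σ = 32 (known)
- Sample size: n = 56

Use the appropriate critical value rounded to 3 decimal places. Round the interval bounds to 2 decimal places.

The population standard deviation σ is known, so use a z-interval (standard normal critical value).

For 99% confidence, z* = 2.576 (from standard normal table)

Standard error: SE = σ/√n = 32/√56 = 4.276180

Margin of error: E = z* × SE = 2.576 × 4.276180 = 11.0154

Z-interval: x̄ ± E = 113 ± 11.0154 = (101.9846, 124.0154)

Rounded to 2 decimal places:

(101.98, 124.02)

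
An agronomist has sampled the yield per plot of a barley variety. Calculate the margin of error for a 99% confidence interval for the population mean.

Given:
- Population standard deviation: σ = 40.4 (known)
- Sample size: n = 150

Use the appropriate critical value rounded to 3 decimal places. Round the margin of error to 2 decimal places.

The population standard deviation σ is known, so use the z-interval margin of error formula.

For 99% confidence, z* = 2.576 (from standard normal table)

Margin of error formula for z-interval: E = z* × σ/√n

E = 2.576 × 40.4/√150
  = 2.576 × 3.298646
  = 8.4973

Rounded to 2 decimal places:

8.50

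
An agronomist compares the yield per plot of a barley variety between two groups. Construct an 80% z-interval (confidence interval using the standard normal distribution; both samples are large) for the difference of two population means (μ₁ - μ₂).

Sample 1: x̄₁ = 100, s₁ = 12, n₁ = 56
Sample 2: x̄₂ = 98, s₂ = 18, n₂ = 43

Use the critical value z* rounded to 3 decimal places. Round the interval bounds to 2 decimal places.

Both samples are large (n₁ = 56 ≥ 30, n₂ = 43 ≥ 30), so a z-interval for the difference of means applies.

Point estimate: x̄₁ - x̄₂ = 100 - 98 = 2

Standard error: SE = √(s₁²/n₁ + s₂²/n₂)
= √(12²/56 + 18²/43)
= √(2.571429 + 7.534884)
= 3.179043

For 80% confidence, z* = 1.282 (from standard normal table)
Margin of error: E = z* × SE = 1.282 × 3.179043 = 4.0755

Z-interval: (x̄₁ - x̄₂) ± E = 2 ± 4.0755 = (-2.0755, 6.0755)

Rounded to 2 decimal places:

(-2.08, 6.08)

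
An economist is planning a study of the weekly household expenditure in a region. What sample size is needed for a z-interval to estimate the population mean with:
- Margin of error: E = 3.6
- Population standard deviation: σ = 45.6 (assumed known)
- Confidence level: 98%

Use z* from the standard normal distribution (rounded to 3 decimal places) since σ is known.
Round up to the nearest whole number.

Using z* since population σ is known (z-interval formula).

For 98% confidence, z* = 2.326 (from standard normal table)

Sample size formula for z-interval: n = (z*σ/E)²

n = (2.326 × 45.6 / 3.6)²
  = (29.462667)²
  = 868.0487

Round up to the nearest whole number: n = 869

869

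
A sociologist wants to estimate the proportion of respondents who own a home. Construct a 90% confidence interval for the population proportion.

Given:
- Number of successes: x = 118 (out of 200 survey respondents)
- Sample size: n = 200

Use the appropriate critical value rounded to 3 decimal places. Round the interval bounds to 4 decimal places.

Sample proportion: p̂ = 118/200 = 0.590000

Check conditions for normal approximation:
  np̂ = 118 ≥ 10 ✓
  n(1-p̂) = 82 ≥ 10 ✓

The sample is large enough, so use a z-interval (normal approximation) for the proportion.

For 90% confidence, z* = 1.645 (from standard normal table)

Standard error: SE = √(p̂(1-p̂)/n) = √(0.590000×0.410000/200) = 0.03477787

Margin of error: E = z* × SE = 1.645 × 0.03477787 = 0.057210

Z-interval: p̂ ± E = 0.590000 ± 0.057210 = (0.532790, 0.647210)

Rounded to 4 decimal places:

(0.5328, 0.6472)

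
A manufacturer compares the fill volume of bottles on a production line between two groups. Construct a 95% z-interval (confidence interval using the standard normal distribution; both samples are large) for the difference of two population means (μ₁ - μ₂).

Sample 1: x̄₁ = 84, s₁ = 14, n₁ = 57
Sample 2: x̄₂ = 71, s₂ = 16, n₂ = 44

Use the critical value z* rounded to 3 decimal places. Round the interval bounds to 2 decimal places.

Both samples are large (n₁ = 57 ≥ 30, n₂ = 44 ≥ 30), so a z-interval for the difference of means applies.

Point estimate: x̄₁ - x̄₂ = 84 - 71 = 13

Standard error: SE = √(s₁²/n₁ + s₂²/n₂)
= √(14²/57 + 16²/44)
= √(3.438596 + 5.818182)
= 3.042495

For 95% confidence, z* = 1.96 (from standard normal table)
Margin of error: E = z* × SE = 1.96 × 3.042495 = 5.9633

Z-interval: (x̄₁ - x̄₂) ± E = 13 ± 5.9633 = (7.0367, 18.9633)

Rounded to 2 decimal places:

(7.04, 18.96)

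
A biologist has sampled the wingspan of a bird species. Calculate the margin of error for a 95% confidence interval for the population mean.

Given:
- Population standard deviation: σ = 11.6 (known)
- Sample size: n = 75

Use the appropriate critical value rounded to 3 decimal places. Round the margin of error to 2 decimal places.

The population standard deviation σ is known, so use the z-interval margin of error formula.

For 95% confidence, z* = 1.96 (from standard normal table)

Margin of error formula for z-interval: E = z* × σ/√n

E = 1.96 × 11.6/√75
  = 1.96 × 1.339453
  = 2.6253

Rounded to 2 decimal places:

2.63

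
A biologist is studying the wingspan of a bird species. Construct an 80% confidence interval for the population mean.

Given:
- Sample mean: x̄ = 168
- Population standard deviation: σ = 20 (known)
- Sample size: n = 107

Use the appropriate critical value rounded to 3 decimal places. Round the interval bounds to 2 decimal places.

The population standard deviation σ is known, so use a z-interval (standard normal critical value).

For 80% confidence, z* = 1.282 (from standard normal table)

Standard error: SE = σ/√n = 20/√107 = 1.933473

Margin of error: E = z* × SE = 1.282 × 1.933473 = 2.4787

Z-interval: x̄ ± E = 168 ± 2.4787 = (165.5213, 170.4787)

Rounded to 2 decimal places:

(165.52, 170.48)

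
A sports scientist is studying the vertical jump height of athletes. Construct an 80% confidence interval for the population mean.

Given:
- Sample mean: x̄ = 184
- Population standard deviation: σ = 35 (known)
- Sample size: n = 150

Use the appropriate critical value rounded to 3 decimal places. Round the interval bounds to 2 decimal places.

The population standard deviation σ is known, so use a z-interval (standard normal critical value).

For 80% confidence, z* = 1.282 (from standard normal table)

Standard error: SE = σ/√n = 35/√150 = 2.857738

Margin of error: E = z* × SE = 1.282 × 2.857738 = 3.6636

Z-interval: x̄ ± E = 184 ± 3.6636 = (180.3364, 187.6636)

Rounded to 2 decimal places:

(180.34, 187.66)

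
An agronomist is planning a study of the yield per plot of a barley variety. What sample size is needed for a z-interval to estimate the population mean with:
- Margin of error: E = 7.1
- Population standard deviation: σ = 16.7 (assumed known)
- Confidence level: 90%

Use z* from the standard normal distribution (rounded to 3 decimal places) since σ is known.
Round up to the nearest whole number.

Using z* since population σ is known (z-interval formula).

For 90% confidence, z* = 1.645 (from standard normal table)

Sample size formula for z-interval: n = (z*σ/E)²

n = (1.645 × 16.7 / 7.1)²
  = (3.869225)²
  = 14.9709

Round up to the nearest whole number: n = 15

15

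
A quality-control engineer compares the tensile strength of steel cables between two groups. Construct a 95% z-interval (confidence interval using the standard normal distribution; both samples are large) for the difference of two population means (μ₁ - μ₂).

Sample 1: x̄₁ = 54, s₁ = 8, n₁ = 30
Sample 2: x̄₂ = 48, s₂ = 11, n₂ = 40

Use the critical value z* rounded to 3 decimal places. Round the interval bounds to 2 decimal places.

Both samples are large (n₁ = 30 ≥ 30, n₂ = 40 ≥ 30), so a z-interval for the difference of means applies.

Point estimate: x̄₁ - x̄₂ = 54 - 48 = 6

Standard error: SE = √(s₁²/n₁ + s₂²/n₂)
= √(8²/30 + 11²/40)
= √(2.133333 + 3.025000)
= 2.271196

For 95% confidence, z* = 1.96 (from standard normal table)
Margin of error: E = z* × SE = 1.96 × 2.271196 = 4.4515

Z-interval: (x̄₁ - x̄₂) ± E = 6 ± 4.4515 = (1.5485, 10.4515)

Rounded to 2 decimal places:

(1.55, 10.45)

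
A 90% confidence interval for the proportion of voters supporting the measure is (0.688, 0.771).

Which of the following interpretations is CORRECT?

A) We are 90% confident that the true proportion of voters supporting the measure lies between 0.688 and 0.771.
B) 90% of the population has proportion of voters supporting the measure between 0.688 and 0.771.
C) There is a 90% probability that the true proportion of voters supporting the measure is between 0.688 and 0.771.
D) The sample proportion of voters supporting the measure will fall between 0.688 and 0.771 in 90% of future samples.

A confidence interval represents our confidence in the procedure, not a probability statement about the parameter.

Key concept: If we repeated this sampling process many times and computed a 90% CI each time, about 90% of those intervals would contain the true population parameter.

For this specific interval (0.688, 0.771):
- Midpoint (point estimate): 0.7295
- Margin of error: 0.0415

The correct interpretation is the one stating confidence that the true parameter lies in the interval — option A.

A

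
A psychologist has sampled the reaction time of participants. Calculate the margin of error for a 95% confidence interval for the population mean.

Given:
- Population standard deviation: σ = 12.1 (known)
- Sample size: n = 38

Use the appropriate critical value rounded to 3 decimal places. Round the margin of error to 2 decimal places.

The population standard deviation σ is known, so use the z-interval margin of error formula.

For 95% confidence, z* = 1.96 (from standard normal table)

Margin of error formula for z-interval: E = z* × σ/√n

E = 1.96 × 12.1/√38
  = 1.96 × 1.962879
  = 3.8472

Rounded to 2 decimal places:

3.85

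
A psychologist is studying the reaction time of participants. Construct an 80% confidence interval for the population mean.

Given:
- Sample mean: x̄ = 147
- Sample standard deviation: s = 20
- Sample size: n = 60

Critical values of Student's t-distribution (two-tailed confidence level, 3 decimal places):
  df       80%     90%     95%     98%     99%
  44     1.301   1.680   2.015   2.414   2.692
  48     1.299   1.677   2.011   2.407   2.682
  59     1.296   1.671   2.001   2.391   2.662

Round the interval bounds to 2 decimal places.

The population standard deviation σ is unknown (only the sample standard deviation s is given), so use a t-interval with df = n - 1 = 60 - 1 = 59.

For 80% confidence with df = 59, t* = 1.296 (from t-table)

Standard error: SE = s/√n = 20/√60 = 2.581989

Margin of error: E = t* × SE = 1.296 × 2.581989 = 3.3463

T-interval: x̄ ± E = 147 ± 3.3463 = (143.6537, 150.3463)

Rounded to 2 decimal places:

(143.65, 150.35)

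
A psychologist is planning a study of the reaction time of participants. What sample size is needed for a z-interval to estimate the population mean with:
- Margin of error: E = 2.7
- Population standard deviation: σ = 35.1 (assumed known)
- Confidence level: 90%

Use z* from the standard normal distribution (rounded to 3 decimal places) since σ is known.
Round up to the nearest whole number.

Using z* since population σ is known (z-interval formula).

For 90% confidence, z* = 1.645 (from standard normal table)

Sample size formula for z-interval: n = (z*σ/E)²

n = (1.645 × 35.1 / 2.7)²
  = (21.385000)²
  = 457.3182

Round up to the nearest whole number: n = 458

458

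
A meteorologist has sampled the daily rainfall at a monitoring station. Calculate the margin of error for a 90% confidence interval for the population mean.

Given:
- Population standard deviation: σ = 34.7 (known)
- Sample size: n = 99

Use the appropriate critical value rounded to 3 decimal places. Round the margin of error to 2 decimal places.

The population standard deviation σ is known, so use the z-interval margin of error formula.

For 90% confidence, z* = 1.645 (from standard normal table)

Margin of error formula for z-interval: E = z* × σ/√n

E = 1.645 × 34.7/√99
  = 1.645 × 3.487481
  = 5.7369

Rounded to 2 decimal places:

5.74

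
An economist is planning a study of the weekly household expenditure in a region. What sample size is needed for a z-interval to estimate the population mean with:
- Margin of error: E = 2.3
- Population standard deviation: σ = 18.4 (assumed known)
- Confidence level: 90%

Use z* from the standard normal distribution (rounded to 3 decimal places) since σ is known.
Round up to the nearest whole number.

Using z* since population σ is known (z-interval formula).

For 90% confidence, z* = 1.645 (from standard normal table)

Sample size formula for z-interval: n = (z*σ/E)²

n = (1.645 × 18.4 / 2.3)²
  = (13.160000)²
  = 173.1856

Round up to the nearest whole number: n = 174

174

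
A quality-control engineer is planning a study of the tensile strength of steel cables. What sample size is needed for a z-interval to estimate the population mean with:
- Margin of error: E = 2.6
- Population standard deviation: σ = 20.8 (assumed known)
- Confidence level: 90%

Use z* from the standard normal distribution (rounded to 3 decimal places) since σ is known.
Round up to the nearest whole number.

Using z* since population σ is known (z-interval formula).

For 90% confidence, z* = 1.645 (from standard normal table)

Sample size formula for z-interval: n = (z*σ/E)²

n = (1.645 × 20.8 / 2.6)²
  = (13.160000)²
  = 173.1856

Round up to the nearest whole number: n = 174

174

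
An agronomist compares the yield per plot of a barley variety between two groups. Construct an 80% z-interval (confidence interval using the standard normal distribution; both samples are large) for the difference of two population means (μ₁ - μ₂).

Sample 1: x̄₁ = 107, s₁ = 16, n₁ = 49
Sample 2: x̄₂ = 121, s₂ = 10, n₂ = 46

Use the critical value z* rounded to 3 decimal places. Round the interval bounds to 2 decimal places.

Both samples are large (n₁ = 49 ≥ 30, n₂ = 46 ≥ 30), so a z-interval for the difference of means applies.

Point estimate: x̄₁ - x̄₂ = 107 - 121 = -14

Standard error: SE = √(s₁²/n₁ + s₂²/n₂)
= √(16²/49 + 10²/46)
= √(5.224490 + 2.173913)
= 2.720001

For 80% confidence, z* = 1.282 (from standard normal table)
Margin of error: E = z* × SE = 1.282 × 2.720001 = 3.4870

Z-interval: (x̄₁ - x̄₂) ± E = -14 ± 3.4870 = (-17.4870, -10.5130)

Rounded to 2 decimal places:

(-17.49, -10.51)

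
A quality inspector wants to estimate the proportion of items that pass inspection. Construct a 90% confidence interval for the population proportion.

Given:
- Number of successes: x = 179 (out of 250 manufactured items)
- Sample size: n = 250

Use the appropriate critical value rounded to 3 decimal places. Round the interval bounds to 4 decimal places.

Sample proportion: p̂ = 179/250 = 0.716000

Check conditions for normal approximation:
  np̂ = 179 ≥ 10 ✓
  n(1-p̂) = 71 ≥ 10 ✓

The sample is large enough, so use a z-interval (normal approximation) for the proportion.

For 90% confidence, z* = 1.645 (from standard normal table)

Standard error: SE = √(p̂(1-p̂)/n) = √(0.716000×0.284000/250) = 0.02851975

Margin of error: E = z* × SE = 1.645 × 0.02851975 = 0.046915

Z-interval: p̂ ± E = 0.716000 ± 0.046915 = (0.669085, 0.762915)

Rounded to 4 decimal places:

(0.6691, 0.7629)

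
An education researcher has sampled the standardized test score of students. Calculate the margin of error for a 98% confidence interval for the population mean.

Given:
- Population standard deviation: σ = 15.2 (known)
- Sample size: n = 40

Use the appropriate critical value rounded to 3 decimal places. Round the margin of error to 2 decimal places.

The population standard deviation σ is known, so use the z-interval margin of error formula.

For 98% confidence, z* = 2.326 (from standard normal table)

Margin of error formula for z-interval: E = z* × σ/√n

E = 2.326 × 15.2/√40
  = 2.326 × 2.403331
  = 5.5901

Rounded to 2 decimal places:

5.59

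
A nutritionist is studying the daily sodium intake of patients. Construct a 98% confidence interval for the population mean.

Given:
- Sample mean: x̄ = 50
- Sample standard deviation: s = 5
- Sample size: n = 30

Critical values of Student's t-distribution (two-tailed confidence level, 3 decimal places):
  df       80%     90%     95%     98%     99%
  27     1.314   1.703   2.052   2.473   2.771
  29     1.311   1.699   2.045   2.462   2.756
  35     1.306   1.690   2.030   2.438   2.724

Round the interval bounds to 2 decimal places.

The population standard deviation σ is unknown (only the sample standard deviation s is given), so use a t-interval with df = n - 1 = 30 - 1 = 29.

For 98% confidence with df = 29, t* = 2.462 (from t-table)

Standard error: SE = s/√n = 5/√30 = 0.912871

Margin of error: E = t* × SE = 2.462 × 0.912871 = 2.2475

T-interval: x̄ ± E = 50 ± 2.2475 = (47.7525, 52.2475)

Rounded to 2 decimal places:

(47.75, 52.25)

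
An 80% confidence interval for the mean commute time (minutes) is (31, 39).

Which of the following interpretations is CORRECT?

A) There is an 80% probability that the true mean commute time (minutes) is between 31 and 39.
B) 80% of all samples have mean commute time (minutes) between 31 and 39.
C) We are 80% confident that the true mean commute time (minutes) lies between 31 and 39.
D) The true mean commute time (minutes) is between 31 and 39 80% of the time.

A confidence interval represents our confidence in the procedure, not a probability statement about the parameter.

Key concept: If we repeated this sampling process many times and computed an 80% CI each time, about 80% of those intervals would contain the true population parameter.

For this specific interval (31, 39):
- Midpoint (point estimate): 35
- Margin of error: 4

The correct interpretation is the one stating confidence that the true parameter lies in the interval — option C.

C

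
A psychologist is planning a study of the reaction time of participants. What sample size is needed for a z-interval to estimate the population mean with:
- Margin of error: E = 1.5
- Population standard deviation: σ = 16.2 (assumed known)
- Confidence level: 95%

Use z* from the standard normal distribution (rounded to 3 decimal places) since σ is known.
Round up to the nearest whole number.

Using z* since population σ is known (z-interval formula).

For 95% confidence, z* = 1.96 (from standard normal table)

Sample size formula for z-interval: n = (z*σ/E)²

n = (1.96 × 16.2 / 1.5)²
  = (21.168000)²
  = 448.0842

Round up to the nearest whole number: n = 449

449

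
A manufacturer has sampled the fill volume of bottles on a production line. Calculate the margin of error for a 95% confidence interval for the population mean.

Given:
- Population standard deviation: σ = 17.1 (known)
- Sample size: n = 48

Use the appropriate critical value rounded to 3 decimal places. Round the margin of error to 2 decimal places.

The population standard deviation σ is known, so use the z-interval margin of error formula.

For 95% confidence, z* = 1.96 (from standard normal table)

Margin of error formula for z-interval: E = z* × σ/√n

E = 1.96 × 17.1/√48
  = 1.96 × 2.468172
  = 4.8376

Rounded to 2 decimal places:

4.84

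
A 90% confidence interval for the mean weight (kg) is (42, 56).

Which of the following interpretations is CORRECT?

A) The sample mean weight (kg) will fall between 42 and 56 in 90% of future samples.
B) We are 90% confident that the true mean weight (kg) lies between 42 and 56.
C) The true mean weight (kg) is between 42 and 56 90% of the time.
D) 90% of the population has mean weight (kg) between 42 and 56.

A confidence interval represents our confidence in the procedure, not a probability statement about the parameter.

Key concept: If we repeated this sampling process many times and computed a 90% CI each time, about 90% of those intervals would contain the true population parameter.

For this specific interval (42, 56):
- Midpoint (point estimate): 49
- Margin of error: 7

The correct interpretation is the one stating confidence that the true parameter lies in the interval — option B.

B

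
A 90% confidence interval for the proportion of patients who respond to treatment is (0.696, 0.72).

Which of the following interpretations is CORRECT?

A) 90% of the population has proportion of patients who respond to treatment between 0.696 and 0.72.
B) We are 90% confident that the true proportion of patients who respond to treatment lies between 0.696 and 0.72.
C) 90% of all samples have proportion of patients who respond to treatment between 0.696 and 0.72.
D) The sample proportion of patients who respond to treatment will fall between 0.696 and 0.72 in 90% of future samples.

A confidence interval represents our confidence in the procedure, not a probability statement about the parameter.

Key concept: If we repeated this sampling process many times and computed a 90% CI each time, about 90% of those intervals would contain the true population parameter.

For this specific interval (0.696, 0.72):
- Midpoint (point estimate): 0.708
- Margin of error: 0.012

The correct interpretation is the one stating confidence that the true parameter lies in the interval — option B.

B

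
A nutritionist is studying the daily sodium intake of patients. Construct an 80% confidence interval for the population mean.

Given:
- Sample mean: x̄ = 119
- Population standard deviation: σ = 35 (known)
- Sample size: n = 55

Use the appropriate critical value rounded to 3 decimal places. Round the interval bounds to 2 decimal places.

The population standard deviation σ is known, so use a z-interval (standard normal critical value).

For 80% confidence, z* = 1.282 (from standard normal table)

Standard error: SE = σ/√n = 35/√55 = 4.719399

Margin of error: E = z* × SE = 1.282 × 4.719399 = 6.0503

Z-interval: x̄ ± E = 119 ± 6.0503 = (112.9497, 125.0503)

Rounded to 2 decimal places:

(112.95, 125.05)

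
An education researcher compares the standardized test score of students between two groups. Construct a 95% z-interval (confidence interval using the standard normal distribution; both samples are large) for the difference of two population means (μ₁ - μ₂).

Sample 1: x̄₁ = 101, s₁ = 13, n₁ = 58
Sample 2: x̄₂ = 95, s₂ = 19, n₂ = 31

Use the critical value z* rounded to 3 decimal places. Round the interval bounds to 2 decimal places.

Both samples are large (n₁ = 58 ≥ 30, n₂ = 31 ≥ 30), so a z-interval for the difference of means applies.

Point estimate: x̄₁ - x̄₂ = 101 - 95 = 6

Standard error: SE = √(s₁²/n₁ + s₂²/n₂)
= √(13²/58 + 19²/31)
= √(2.913793 + 11.645161)
= 3.815620

For 95% confidence, z* = 1.96 (from standard normal table)
Margin of error: E = z* × SE = 1.96 × 3.815620 = 7.4786

Z-interval: (x̄₁ - x̄₂) ± E = 6 ± 7.4786 = (-1.4786, 13.4786)

Rounded to 2 decimal places:

(-1.48, 13.48)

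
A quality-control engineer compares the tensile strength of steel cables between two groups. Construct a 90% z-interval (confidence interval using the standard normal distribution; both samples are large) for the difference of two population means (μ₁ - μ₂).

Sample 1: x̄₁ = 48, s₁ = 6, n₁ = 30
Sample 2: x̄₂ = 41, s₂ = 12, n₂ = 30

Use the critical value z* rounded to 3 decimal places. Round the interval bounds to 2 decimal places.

Both samples are large (n₁ = 30 ≥ 30, n₂ = 30 ≥ 30), so a z-interval for the difference of means applies.

Point estimate: x̄₁ - x̄₂ = 48 - 41 = 7

Standard error: SE = √(s₁²/n₁ + s₂²/n₂)
= √(6²/30 + 12²/30)
= √(1.200000 + 4.800000)
= 2.449490

For 90% confidence, z* = 1.645 (from standard normal table)
Margin of error: E = z* × SE = 1.645 × 2.449490 = 4.0294

Z-interval: (x̄₁ - x̄₂) ± E = 7 ± 4.0294 = (2.9706, 11.0294)

Rounded to 2 decimal places:

(2.97, 11.03)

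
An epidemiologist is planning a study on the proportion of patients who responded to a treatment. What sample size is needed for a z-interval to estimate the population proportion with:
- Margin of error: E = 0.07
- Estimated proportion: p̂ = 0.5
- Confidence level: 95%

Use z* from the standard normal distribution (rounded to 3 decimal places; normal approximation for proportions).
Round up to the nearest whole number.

Using z* for proportion z-interval (normal approximation).

For 95% confidence, z* = 1.96 (from standard normal table)

Sample size formula for proportion z-interval: n = z*²p̂(1-p̂)/E²

n = 1.96² × 0.5 × 0.5 / 0.07²
  = 3.8416 × 0.25 / 0.0049
  = 196 (exactly)

This is already a whole number, so no rounding up is needed: n = 196

196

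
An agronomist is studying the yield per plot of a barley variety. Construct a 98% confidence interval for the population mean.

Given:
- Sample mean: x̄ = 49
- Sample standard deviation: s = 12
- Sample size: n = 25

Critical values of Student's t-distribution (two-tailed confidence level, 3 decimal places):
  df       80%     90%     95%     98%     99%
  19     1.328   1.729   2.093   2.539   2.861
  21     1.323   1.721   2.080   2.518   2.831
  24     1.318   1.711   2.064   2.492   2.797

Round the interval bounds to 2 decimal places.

The population standard deviation σ is unknown (only the sample standard deviation s is given), so use a t-interval with df = n - 1 = 25 - 1 = 24.

For 98% confidence with df = 24, t* = 2.492 (from t-table)

Standard error: SE = s/√n = 12/√25 = 2.400000

Margin of error: E = t* × SE = 2.492 × 2.400000 = 5.9808

T-interval: x̄ ± E = 49 ± 5.9808 = (43.0192, 54.9808)

Rounded to 2 decimal places:

(43.02, 54.98)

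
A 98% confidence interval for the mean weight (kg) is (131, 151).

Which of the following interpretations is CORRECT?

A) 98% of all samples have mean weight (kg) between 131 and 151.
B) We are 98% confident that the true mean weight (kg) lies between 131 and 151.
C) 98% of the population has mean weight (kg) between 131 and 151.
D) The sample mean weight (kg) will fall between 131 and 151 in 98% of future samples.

A confidence interval represents our confidence in the procedure, not a probability statement about the parameter.

Key concept: If we repeated this sampling process many times and computed a 98% CI each time, about 98% of those intervals would contain the true population parameter.

For this specific interval (131, 151):
- Midpoint (point estimate): 141
- Margin of error: 10

The correct interpretation is the one stating confidence that the true parameter lies in the interval — option B.

B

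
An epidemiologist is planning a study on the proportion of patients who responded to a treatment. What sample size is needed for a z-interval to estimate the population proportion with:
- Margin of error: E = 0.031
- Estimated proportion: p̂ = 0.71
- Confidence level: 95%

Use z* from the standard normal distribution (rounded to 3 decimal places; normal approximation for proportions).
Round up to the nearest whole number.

Using z* for proportion z-interval (normal approximation).

For 95% confidence, z* = 1.96 (from standard normal table)

Sample size formula for proportion z-interval: n = z*²p̂(1-p̂)/E²

n = 1.96² × 0.71 × 0.29 / 0.031²
  = 3.8416 × 0.2059 / 0.000961
  = 823.0858

Round up to the nearest whole number: n = 824

824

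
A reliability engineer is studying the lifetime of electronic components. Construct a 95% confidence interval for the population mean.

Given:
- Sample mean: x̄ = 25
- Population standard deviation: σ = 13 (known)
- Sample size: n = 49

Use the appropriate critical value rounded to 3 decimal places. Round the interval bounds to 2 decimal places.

The population standard deviation σ is known, so use a z-interval (standard normal critical value).

For 95% confidence, z* = 1.96 (from standard normal table)

Standard error: SE = σ/√n = 13/√49 = 1.857143

Margin of error: E = z* × SE = 1.96 × 1.857143 = 3.6400

Z-interval: x̄ ± E = 25 ± 3.6400 = (21.3600, 28.6400)

Rounded to 2 decimal places:

(21.36, 28.64)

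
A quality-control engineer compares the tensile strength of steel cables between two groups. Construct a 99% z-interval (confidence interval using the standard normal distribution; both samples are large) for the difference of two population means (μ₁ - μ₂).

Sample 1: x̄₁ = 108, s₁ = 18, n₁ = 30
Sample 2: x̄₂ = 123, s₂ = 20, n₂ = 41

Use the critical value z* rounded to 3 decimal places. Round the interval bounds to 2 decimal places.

Both samples are large (n₁ = 30 ≥ 30, n₂ = 41 ≥ 30), so a z-interval for the difference of means applies.

Point estimate: x̄₁ - x̄₂ = 108 - 123 = -15

Standard error: SE = √(s₁²/n₁ + s₂²/n₂)
= √(18²/30 + 20²/41)
= √(10.800000 + 9.756098)
= 4.533883

For 99% confidence, z* = 2.576 (from standard normal table)
Margin of error: E = z* × SE = 2.576 × 4.533883 = 11.6793

Z-interval: (x̄₁ - x̄₂) ± E = -15 ± 11.6793 = (-26.6793, -3.3207)

Rounded to 2 decimal places:

(-26.68, -3.32)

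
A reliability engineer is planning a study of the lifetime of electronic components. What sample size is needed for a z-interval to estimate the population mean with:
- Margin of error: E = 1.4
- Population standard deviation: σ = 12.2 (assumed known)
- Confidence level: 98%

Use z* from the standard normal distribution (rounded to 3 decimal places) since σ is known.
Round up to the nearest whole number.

Using z* since population σ is known (z-interval formula).

For 98% confidence, z* = 2.326 (from standard normal table)

Sample size formula for z-interval: n = (z*σ/E)²

n = (2.326 × 12.2 / 1.4)²
  = (20.269429)²
  = 410.8497

Round up to the nearest whole number: n = 411

411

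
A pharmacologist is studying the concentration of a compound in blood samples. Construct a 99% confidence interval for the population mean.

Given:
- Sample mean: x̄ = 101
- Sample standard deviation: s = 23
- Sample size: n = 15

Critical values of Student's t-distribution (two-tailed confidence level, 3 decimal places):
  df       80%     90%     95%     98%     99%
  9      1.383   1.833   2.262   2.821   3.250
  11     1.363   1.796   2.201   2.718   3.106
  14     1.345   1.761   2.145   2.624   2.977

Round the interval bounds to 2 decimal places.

The population standard deviation σ is unknown (only the sample standard deviation s is given), so use a t-interval with df = n - 1 = 15 - 1 = 14.

For 99% confidence with df = 14, t* = 2.977 (from t-table)

Standard error: SE = s/√n = 23/√15 = 5.938574

Margin of error: E = t* × SE = 2.977 × 5.938574 = 17.6791

T-interval: x̄ ± E = 101 ± 17.6791 = (83.3209, 118.6791)

Rounded to 2 decimal places:

(83.32, 118.68)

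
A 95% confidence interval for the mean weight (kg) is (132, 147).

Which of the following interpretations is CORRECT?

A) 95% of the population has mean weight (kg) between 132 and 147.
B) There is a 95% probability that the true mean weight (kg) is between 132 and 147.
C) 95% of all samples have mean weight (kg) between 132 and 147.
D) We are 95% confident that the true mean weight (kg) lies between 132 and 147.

A confidence interval represents our confidence in the procedure, not a probability statement about the parameter.

Key concept: If we repeated this sampling process many times and computed a 95% CI each time, about 95% of those intervals would contain the true population parameter.

For this specific interval (132, 147):
- Midpoint (point estimate): 139.5
- Margin of error: 7.5

The correct interpretation is the one stating confidence that the true parameter lies in the interval — option D.

D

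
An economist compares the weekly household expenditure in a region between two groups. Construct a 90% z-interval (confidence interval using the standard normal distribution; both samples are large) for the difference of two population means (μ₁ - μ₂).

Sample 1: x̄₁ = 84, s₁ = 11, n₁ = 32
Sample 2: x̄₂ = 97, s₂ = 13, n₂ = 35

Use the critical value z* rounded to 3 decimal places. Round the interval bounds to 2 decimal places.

Both samples are large (n₁ = 32 ≥ 30, n₂ = 35 ≥ 30), so a z-interval for the difference of means applies.

Point estimate: x̄₁ - x̄₂ = 84 - 97 = -13

Standard error: SE = √(s₁²/n₁ + s₂²/n₂)
= √(11²/32 + 13²/35)
= √(3.781250 + 4.828571)
= 2.934250

For 90% confidence, z* = 1.645 (from standard normal table)
Margin of error: E = z* × SE = 1.645 × 2.934250 = 4.8268

Z-interval: (x̄₁ - x̄₂) ± E = -13 ± 4.8268 = (-17.8268, -8.1732)

Rounded to 2 decimal places:

(-17.83, -8.17)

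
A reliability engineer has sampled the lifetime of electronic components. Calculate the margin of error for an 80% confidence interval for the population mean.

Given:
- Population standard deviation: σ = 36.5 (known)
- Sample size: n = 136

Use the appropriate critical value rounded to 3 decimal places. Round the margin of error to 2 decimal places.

The population standard deviation σ is known, so use the z-interval margin of error formula.

For 80% confidence, z* = 1.282 (from standard normal table)

Margin of error formula for z-interval: E = z* × σ/√n

E = 1.282 × 36.5/√136
  = 1.282 × 3.129849
  = 4.0125

Rounded to 2 decimal places:

4.01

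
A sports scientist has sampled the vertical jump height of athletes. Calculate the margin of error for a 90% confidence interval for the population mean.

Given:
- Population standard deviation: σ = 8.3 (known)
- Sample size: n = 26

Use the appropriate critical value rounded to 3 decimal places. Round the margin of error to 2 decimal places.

The population standard deviation σ is known, so use the z-interval margin of error formula.

For 90% confidence, z* = 1.645 (from standard normal table)

Margin of error formula for z-interval: E = z* × σ/√n

E = 1.645 × 8.3/√26
  = 1.645 × 1.627764
  = 2.6777

Rounded to 2 decimal places:

2.68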